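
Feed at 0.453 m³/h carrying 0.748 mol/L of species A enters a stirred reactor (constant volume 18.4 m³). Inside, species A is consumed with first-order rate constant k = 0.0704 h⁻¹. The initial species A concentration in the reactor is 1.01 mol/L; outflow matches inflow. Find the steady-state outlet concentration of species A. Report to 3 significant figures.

Accumulation = in − out − consumed: V dC/dt = Q C_in − Q C − k V C.
Steady state (dC/dt = 0): C_ss = Q C_in/(Q + kV) = C_in/(1 + kV/Q).
C_ss = 0.453·0.748/(0.453 + 0.0704·18.4) = 0.33884/1.7484 = 0.19381 mol/L.

0.194 mol/L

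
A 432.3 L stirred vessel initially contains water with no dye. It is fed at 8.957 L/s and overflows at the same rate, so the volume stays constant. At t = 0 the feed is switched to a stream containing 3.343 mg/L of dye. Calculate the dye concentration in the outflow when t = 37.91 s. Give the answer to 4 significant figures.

1.819 mg/L

Accumulation = in − out for the solute gives V dC/dt = Q(C_in − C).
Time constant τ = V/Q = 432.3/8.957 = 48.2639 s.
Integrating: C(t) = C_in + (C₀ − C_in) e^(−t/τ).
C(37.91) = 3.343 + (0 − 3.343)·e^(−37.91/48.2639) = 3.343 + (-3.34300)·0.455904 = 1.81891 mg/L.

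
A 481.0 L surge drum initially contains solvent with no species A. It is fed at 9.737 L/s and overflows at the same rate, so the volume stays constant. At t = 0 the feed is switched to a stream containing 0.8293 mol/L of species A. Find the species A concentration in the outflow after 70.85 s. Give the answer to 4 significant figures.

0.6317 mol/L

Mass balance on the solute (V constant): V dC/dt = Q(C_in − C).
So dC/dt = (C_in − C)/τ with τ = V/Q = 481.0/9.737 = 49.3992 s.
Solution: C(t) = C_in + (C₀ − C_in) e^(−t/τ).
C(70.85) = 0.8293 + (0 − 0.8293)·e^(−70.85/49.3992) = 0.8293 + (-0.829300)·0.238298 = 0.631680 mol/L.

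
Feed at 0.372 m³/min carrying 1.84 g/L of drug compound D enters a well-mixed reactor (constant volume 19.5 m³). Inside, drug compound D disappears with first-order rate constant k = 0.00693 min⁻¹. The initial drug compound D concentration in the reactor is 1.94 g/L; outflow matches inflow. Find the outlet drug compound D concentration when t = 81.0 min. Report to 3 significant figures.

Species balance: V dC/dt = Q C_in − Q C − k V C.
This is linear with rate a = Q/V + k = 0.026007 min⁻¹.
C_ss = Q C_in/(Q + kV) = 1.3497 g/L; C(t) = C_ss + (C₀ − C_ss) e^(−a t).
C(81.0) = 1.3497 + (0.59030)·e^(−0.026007·81.0) = 1.3497 + (0.59030)·0.12166 = 1.4215 g/L.

1.42 g/L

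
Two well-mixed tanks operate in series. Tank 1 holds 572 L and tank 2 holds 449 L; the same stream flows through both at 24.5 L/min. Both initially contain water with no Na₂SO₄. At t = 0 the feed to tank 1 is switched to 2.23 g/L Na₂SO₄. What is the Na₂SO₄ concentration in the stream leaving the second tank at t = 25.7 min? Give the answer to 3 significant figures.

0.783 g/L

Time constants: τᵢ = Vᵢ/Q for each well-mixed tank.
τ₁ = 572/24.5 = 23.347 min; τ₂ = 449/24.5 = 18.327 min.
Solving the cascade with C₁(0)=C₂(0)=0 gives C₂(t) = C_in[1 − (τ₁ e^(−t/τ₁) − τ₂ e^(−t/τ₂))/(τ₁ − τ₂)].
At t = 25.7: e^(−t/τ₁) = 0.33261, e^(−t/τ₂) = 0.24602.
C₂ = 2.23·[1 − (23.347·0.33261 − 18.327·0.24602)/(5.0204)] = 2.23·0.35131 = 0.78342 g/L.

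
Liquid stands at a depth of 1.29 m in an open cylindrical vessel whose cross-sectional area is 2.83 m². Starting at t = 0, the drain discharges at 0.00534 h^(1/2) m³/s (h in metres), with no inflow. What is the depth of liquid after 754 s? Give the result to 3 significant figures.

A dh/dt = −Q_out = −0.00534 √h.
Separate and integrate: 2(√h − √h₀) = −(0.00534/A) t.
√h = √1.29 − 0.00534·754/(2·2.83) = 1.1358 − 0.71137 = 0.42441.
h = 0.42441² = 0.18012 m.

0.180 m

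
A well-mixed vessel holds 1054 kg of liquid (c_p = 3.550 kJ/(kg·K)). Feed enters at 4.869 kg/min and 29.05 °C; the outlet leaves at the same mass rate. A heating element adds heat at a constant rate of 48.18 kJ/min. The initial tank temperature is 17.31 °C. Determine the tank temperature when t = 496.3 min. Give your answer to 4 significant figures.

First-law balance (no shaft work): M c_p dT/dt = ṁ c_p (T_in − T) + 48.18.
Rearrange: dT/dt = (T_ss − T)/τ with τ = M/ṁ = 216.472 min and T_ss = T_in + Q̇/(ṁ c_p) = 31.8374 °C.
Integrating: T(t) = T_ss + (T₀ − T_ss) e^(−t/τ).
T(496.3) = 31.8374 + (-14.5274)·e^(−496.3/216.472) = 31.8374 + (-14.5274)·0.100995 = 30.3702 °C.

30.37 °C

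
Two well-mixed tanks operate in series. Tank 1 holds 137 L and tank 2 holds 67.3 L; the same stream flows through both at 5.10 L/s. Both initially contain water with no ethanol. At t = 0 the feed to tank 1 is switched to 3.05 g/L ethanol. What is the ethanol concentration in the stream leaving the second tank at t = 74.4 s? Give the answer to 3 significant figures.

2.68 g/L

Each tank obeys Vᵢ dCᵢ/dt = Q(Cᵢ₋₁ − Cᵢ), so τᵢ = Vᵢ/Q.
τ₁ = 137/5.10 = 26.863 s; τ₂ = 67.3/5.10 = 13.196 s.
Solving the cascade with C₁(0)=C₂(0)=0 gives C₂(t) = C_in[1 − (τ₁ e^(−t/τ₁) − τ₂ e^(−t/τ₂))/(τ₁ − τ₂)].
At t = 74.4: e^(−t/τ₁) = 0.062685, e^(−t/τ₂) = 0.0035598.
C₂ = 3.05·[1 − (26.863·0.062685 − 13.196·0.0035598)/(13.667)] = 3.05·0.88023 = 2.6847 g/L.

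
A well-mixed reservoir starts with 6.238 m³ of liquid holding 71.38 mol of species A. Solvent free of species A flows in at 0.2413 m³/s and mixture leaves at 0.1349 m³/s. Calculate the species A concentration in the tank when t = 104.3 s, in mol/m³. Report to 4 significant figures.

1.127 mol/m³

Let m(t) be the amount of species A. Volume: V(t) = V₀ + (Q_in − Q_out) t = 6.238 + 0.106400 t; V(104.3) = 17.3355 m³.
No species A enters, so dm/dt = −Q_out · (m/V).
Separate: dm/m = −Q_out dt/V(t) ⇒ ln(m/m₀) = −(Q_out/(Q_in−Q_out)) ln(V/V₀).
m = m₀ (V₀/V)^(Q_out/(Q_in−Q_out)) = 71.38 × (6.238/17.3355)^(1.26786) = 19.5337 mol.
C = m/V = 19.5337/17.3355 = 1.12680 mol/m³.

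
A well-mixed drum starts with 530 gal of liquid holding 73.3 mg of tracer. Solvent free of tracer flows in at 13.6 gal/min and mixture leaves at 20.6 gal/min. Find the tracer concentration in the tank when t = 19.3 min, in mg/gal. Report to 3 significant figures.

Let m(t) be the amount of tracer. Volume: V(t) = V₀ + (Q_in − Q_out) t = 530 − 7.0000 t; V(19.3) = 394.90 gal.
Solute balance: dm/dt = 0 − Q_out C = −Q_out m/V(t).
Separate: dm/m = −Q_out dt/V(t) ⇒ ln(m/m₀) = −(Q_out/(Q_in−Q_out)) ln(V/V₀).
m = m₀ (V₀/V)^(Q_out/(Q_in−Q_out)) = 73.3 × (530/394.90)^(-2.9429) = 30.835 mg.
C = m/V = 30.835/394.90 = 0.078082 mg/gal.

0.0781 mg/gal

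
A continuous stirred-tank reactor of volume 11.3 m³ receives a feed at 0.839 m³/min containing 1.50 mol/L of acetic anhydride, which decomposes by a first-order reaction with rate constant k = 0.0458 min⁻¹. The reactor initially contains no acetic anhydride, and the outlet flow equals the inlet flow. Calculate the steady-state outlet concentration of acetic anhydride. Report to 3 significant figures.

0.928 mol/L

Accumulation = in − out − consumed: V dC/dt = Q C_in − Q C − k V C.
Steady state (dC/dt = 0): C_ss = Q C_in/(Q + kV) = C_in/(1 + kV/Q).
C_ss = 0.839·1.50/(0.839 + 0.0458·11.3) = 1.2585/1.3565 = 0.92773 mol/L.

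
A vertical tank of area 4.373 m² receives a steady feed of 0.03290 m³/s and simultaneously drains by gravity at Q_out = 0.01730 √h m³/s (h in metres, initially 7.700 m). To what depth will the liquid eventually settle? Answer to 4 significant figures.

3.617 m

Level balance: A dh/dt = 0.03290 − 0.01730 √h. Setting dh/dt = 0:
Q_in = 0.01730 √h_ss ⇒ √h_ss = 0.03290/0.01730 = 1.90173.
h_ss = 1.90173² = 3.61659 m. (Since h₀ = 7.700 m > h_ss, the level will fall toward this value.)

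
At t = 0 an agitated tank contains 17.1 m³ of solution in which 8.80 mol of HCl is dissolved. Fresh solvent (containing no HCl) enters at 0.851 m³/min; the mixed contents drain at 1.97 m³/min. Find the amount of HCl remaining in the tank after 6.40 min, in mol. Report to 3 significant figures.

3.39 mol

Let m(t) be the amount of HCl. Volume: V(t) = V₀ + (Q_in − Q_out) t = 17.1 − 1.1190 t; V(6.40) = 9.9384 m³.
Solute balance: dm/dt = 0 − Q_out C = −Q_out m/V(t).
dm/m = −Q_out dt/(V₀ − 1.1190 t); integrating gives ln(m/m₀) = −(Q_out/(Q_in−Q_out)) ln(V/V₀).
m = m₀ (V₀/V)^(Q_out/(Q_in−Q_out)) = 8.80 × (17.1/9.9384)^(-1.7605) = 3.3851 mol.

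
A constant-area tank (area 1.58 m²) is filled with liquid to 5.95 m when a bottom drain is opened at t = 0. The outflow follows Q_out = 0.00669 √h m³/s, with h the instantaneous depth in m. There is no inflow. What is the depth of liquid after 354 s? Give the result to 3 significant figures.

Unsteady balance on liquid volume: A dh/dt = −0.00669 √h.
∫ h^(−1/2) dh = −(0.00669/A) ∫ dt, giving 2√h = 2√h₀ − (0.00669/A) t.
√h = √5.95 − 0.00669·354/(2·1.58) = 2.4393 − 0.74945 = 1.6898.
h = 1.6898² = 2.8555 m.

2.86 m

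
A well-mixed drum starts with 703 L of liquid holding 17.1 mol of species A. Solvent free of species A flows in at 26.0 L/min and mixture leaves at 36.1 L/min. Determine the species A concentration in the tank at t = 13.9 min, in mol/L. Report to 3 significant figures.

Total volume: dV/dt = Q_in − Q_out = -10.100 L/min, so V(t) = 703 − 10.100 t and V(13.9) = 562.61 L.
No species A enters, so dm/dt = −Q_out · (m/V).
dm/m = −Q_out dt/(V₀ − 10.100 t); integrating gives ln(m/m₀) = −(Q_out/(Q_in−Q_out)) ln(V/V₀).
m = m₀ (V₀/V)^(Q_out/(Q_in−Q_out)) = 17.1 × (703/562.61)^(-3.5743) = 7.7125 mol.
C = m/V = 7.7125/562.61 = 0.013708 mol/L.

0.0137 mol/L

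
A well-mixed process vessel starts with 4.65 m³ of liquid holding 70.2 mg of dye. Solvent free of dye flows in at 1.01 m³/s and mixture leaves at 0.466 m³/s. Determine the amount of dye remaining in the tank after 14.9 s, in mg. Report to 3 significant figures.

Let m(t) be the amount of dye. Volume: V(t) = V₀ + (Q_in − Q_out) t = 4.65 + 0.54400 t; V(14.9) = 12.756 m³.
No dye enters, so dm/dt = −Q_out · (m/V).
dm/m = −Q_out dt/(V₀ + 0.54400 t); integrating gives ln(m/m₀) = −(Q_out/(Q_in−Q_out)) ln(V/V₀).
m = m₀ (V₀/V)^(Q_out/(Q_in−Q_out)) = 70.2 × (4.65/12.756)^(0.85662) = 29.575 mg.

29.6 mg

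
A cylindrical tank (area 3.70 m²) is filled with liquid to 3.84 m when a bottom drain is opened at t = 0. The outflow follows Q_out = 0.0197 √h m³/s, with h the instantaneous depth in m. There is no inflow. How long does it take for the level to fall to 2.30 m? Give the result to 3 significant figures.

Accumulation of liquid (constant cross-section A): A dh/dt = −0.0197 √h.
Separate and integrate: 2(√h − √h₀) = −(0.0197/A) t.
t = 2A(√h₀ − √h)/0.0197 = 2·3.70·(√3.84 − √2.30)/0.0197
  = 7.4000 × (1.9596 − 1.5166) / 0.0197 = 166.41 s.

166 s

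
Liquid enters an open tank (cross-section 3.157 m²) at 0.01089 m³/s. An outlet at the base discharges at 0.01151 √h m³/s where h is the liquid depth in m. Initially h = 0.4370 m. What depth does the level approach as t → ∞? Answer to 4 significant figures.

A dh/dt = Q_in − 0.01151 √h. Steady state requires inflow = outflow:
Q_in = 0.01151 √h_ss ⇒ √h_ss = 0.01089/0.01151 = 0.946134.
h_ss = 0.946134² = 0.895169 m. (Since h₀ = 0.4370 m < h_ss, the level will rise toward this value.)

0.8952 m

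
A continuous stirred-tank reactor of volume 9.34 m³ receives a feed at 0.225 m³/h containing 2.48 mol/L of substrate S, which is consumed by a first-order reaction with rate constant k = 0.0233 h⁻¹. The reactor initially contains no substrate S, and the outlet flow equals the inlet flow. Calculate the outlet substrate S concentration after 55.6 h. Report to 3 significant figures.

1.17 mol/L

Accumulation = in − out − consumed: V dC/dt = Q C_in − Q C − k V C.
dC/dt = (Q/V) C_in − (Q/V + k) C; effective rate a = Q/V + k = 0.024090 + 0.0233 = 0.047390 h⁻¹.
C_ss = Q C_in/(Q + kV) = 1.2607 mol/L; C(t) = C_ss + (C₀ − C_ss) e^(−a t).
C(55.6) = 1.2607 + (-1.2607)·e^(−0.047390·55.6) = 1.2607 + (-1.2607)·0.071728 = 1.1702 mol/L.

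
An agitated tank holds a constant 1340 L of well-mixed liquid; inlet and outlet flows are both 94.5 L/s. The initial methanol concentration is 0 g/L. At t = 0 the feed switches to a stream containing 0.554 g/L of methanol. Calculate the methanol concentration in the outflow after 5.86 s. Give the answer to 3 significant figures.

Transient balance on the dissolved component: V dC/dt = Q(C_in − C).
Time constant τ = V/Q = 1340/94.5 = 14.180 s.
C approaches C_in exponentially: C(t) = C_in + (C₀ − C_in) e^(−t/τ).
C(5.86) = 0.554 + (0 − 0.554)·e^(−5.86/14.180) = 0.554 + (-0.55400)·0.66149 = 0.18753 g/L.

0.188 g/L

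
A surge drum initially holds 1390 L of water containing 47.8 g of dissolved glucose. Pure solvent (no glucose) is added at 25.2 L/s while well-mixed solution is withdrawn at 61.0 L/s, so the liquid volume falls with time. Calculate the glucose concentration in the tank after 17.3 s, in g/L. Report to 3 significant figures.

Total volume: dV/dt = Q_in − Q_out = -35.800 L/s, so V(t) = 1390 − 35.800 t and V(17.3) = 770.66 L.
Solute balance: dm/dt = 0 − Q_out C = −Q_out m/V(t).
Separate: dm/m = −Q_out dt/V(t) ⇒ ln(m/m₀) = −(Q_out/(Q_in−Q_out)) ln(V/V₀).
m = m₀ (V₀/V)^(Q_out/(Q_in−Q_out)) = 47.8 × (1390/770.66)^(-1.7039) = 17.497 g.
C = m/V = 17.497/770.66 = 0.022704 g/L.

0.0227 g/L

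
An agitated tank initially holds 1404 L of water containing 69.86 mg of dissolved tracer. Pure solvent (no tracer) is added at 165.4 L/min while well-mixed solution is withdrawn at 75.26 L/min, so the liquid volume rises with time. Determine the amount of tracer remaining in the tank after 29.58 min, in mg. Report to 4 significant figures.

28.73 mg

Let m(t) be the amount of tracer. Volume: V(t) = V₀ + (Q_in − Q_out) t = 1404 + 90.1400 t; V(29.58) = 4070.34 L.
No tracer enters, so dm/dt = −Q_out · (m/V).
dm/m = −Q_out dt/(V₀ + 90.1400 t); integrating gives ln(m/m₀) = −(Q_out/(Q_in−Q_out)) ln(V/V₀).
m = m₀ (V₀/V)^(Q_out/(Q_in−Q_out)) = 69.86 × (1404/4070.34)^(0.834923) = 28.7259 mg.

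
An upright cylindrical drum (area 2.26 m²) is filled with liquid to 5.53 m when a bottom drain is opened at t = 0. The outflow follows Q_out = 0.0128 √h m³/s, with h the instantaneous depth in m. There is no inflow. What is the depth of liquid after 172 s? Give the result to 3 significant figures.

3.48 m

Accumulation of liquid (constant cross-section A): A dh/dt = −0.0128 √h.
∫ h^(−1/2) dh = −(0.0128/A) ∫ dt, giving 2√h = 2√h₀ − (0.0128/A) t.
√h = √5.53 − 0.0128·172/(2·2.26) = 2.3516 − 0.48708 = 1.8645.
h = 1.8645² = 3.4764 m.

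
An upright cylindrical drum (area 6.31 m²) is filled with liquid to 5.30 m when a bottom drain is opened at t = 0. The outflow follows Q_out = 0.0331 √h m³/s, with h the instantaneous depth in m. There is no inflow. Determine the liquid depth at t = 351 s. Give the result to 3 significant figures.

A dh/dt = −Q_out = −0.0331 √h.
∫ h^(−1/2) dh = −(0.0331/A) ∫ dt, giving 2√h = 2√h₀ − (0.0331/A) t.
√h = √5.30 − 0.0331·351/(2·6.31) = 2.3022 − 0.92061 = 1.3816.
h = 1.3816² = 1.9087 m.

1.91 m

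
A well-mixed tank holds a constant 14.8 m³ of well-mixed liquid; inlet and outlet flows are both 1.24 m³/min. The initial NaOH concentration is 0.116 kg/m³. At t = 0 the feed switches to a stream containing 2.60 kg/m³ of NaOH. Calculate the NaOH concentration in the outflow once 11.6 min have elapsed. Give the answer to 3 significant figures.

1.66 kg/m³

Species balance on the tank: V dC/dt = Q(C_in − C).
So dC/dt = (C_in − C)/τ with τ = V/Q = 14.8/1.24 = 11.935 min.
Integrating: C(t) = C_in + (C₀ − C_in) e^(−t/τ).
C(11.6) = 2.60 + (0.116 − 2.60)·e^(−11.6/11.935) = 2.60 + (-2.4840)·0.37837 = 1.6601 kg/m³.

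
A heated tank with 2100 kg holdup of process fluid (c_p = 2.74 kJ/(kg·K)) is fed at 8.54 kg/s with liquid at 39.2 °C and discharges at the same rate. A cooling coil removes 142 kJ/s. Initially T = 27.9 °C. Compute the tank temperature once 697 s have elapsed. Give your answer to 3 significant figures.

32.8 °C

Unsteady energy balance on the tank contents: M c_p dT/dt = ṁ c_p (T_in − T) − 142.
Rearrange: dT/dt = (T_ss − T)/τ with τ = M/ṁ = 245.90 s and T_ss = T_in − Q̇/(ṁ c_p) = 33.132 °C.
Solution: T(t) = T_ss + (T₀ − T_ss) e^(−t/τ).
T(697) = 33.132 + (-5.2315)·e^(−697/245.90) = 33.132 + (-5.2315)·0.058750 = 32.824 °C.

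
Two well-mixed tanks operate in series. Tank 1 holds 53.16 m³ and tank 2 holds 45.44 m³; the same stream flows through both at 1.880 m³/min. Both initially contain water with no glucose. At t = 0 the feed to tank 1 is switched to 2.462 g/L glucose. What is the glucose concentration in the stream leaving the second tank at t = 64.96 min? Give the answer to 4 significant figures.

1.744 g/L

Species balance on tank i: dCᵢ/dt = (Cᵢ₋₁ − Cᵢ)/τᵢ with τᵢ = Vᵢ/Q.
τ₁ = 53.16/1.880 = 28.2766 min; τ₂ = 45.44/1.880 = 24.1702 min.
Tank 1: C₁ = C_in(1 − e^(−t/τ₁)). Tank 2 (τ₁ ≠ τ₂): C₂ = C_in[1 − (τ₁ e^(−t/τ₁) − τ₂ e^(−t/τ₂))/(τ₁ − τ₂)].
At t = 64.96: e^(−t/τ₁) = 0.100529, e^(−t/τ₂) = 0.0680437.
C₂ = 2.462·[1 − (28.2766·0.100529 − 24.1702·0.0680437)/(4.10638)] = 2.462·0.708260 = 1.74374 g/L.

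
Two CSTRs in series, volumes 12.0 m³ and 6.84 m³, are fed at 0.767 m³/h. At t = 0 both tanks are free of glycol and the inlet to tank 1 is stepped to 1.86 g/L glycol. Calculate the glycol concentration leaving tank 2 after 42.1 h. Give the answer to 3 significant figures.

Each tank obeys Vᵢ dCᵢ/dt = Q(Cᵢ₋₁ − Cᵢ), so τᵢ = Vᵢ/Q.
τ₁ = 12.0/0.767 = 15.645 h; τ₂ = 6.84/0.767 = 8.9179 h.
Tank 1: C₁ = C_in(1 − e^(−t/τ₁)). Tank 2 (τ₁ ≠ τ₂): C₂ = C_in[1 − (τ₁ e^(−t/τ₁) − τ₂ e^(−t/τ₂))/(τ₁ − τ₂)].
At t = 42.1: e^(−t/τ₁) = 0.067820, e^(−t/τ₂) = 0.0089075.
C₂ = 1.86·[1 − (15.645·0.067820 − 8.9179·0.0089075)/(6.7275)] = 1.86·0.85409 = 1.5886 g/L.

1.59 g/L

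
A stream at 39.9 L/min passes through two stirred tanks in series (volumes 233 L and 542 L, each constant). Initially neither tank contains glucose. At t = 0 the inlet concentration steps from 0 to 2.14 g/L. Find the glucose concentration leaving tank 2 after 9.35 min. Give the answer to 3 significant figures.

Time constants: τᵢ = Vᵢ/Q for each well-mixed tank.
τ₁ = 233/39.9 = 5.8396 min; τ₂ = 542/39.9 = 13.584 min.
Tank 1: C₁ = C_in(1 − e^(−t/τ₁)). Tank 2 (τ₁ ≠ τ₂): C₂ = C_in[1 − (τ₁ e^(−t/τ₁) − τ₂ e^(−t/τ₂))/(τ₁ − τ₂)].
At t = 9.35: e^(−t/τ₁) = 0.20167, e^(−t/τ₂) = 0.50242.
C₂ = 2.14·[1 − (5.8396·0.20167 − 13.584·0.50242)/(-7.7444)] = 2.14·0.27079 = 0.57950 g/L.

0.579 g/L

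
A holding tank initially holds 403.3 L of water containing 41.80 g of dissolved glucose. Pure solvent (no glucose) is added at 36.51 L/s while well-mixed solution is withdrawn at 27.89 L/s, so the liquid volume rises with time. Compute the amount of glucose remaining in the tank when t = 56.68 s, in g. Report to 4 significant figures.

3.206 g

Let m(t) be the amount of glucose. Volume: V(t) = V₀ + (Q_in − Q_out) t = 403.3 + 8.62000 t; V(56.68) = 891.882 L.
No glucose enters, so dm/dt = −Q_out · (m/V).
Separate: dm/m = −Q_out dt/V(t) ⇒ ln(m/m₀) = −(Q_out/(Q_in−Q_out)) ln(V/V₀).
m = m₀ (V₀/V)^(Q_out/(Q_in−Q_out)) = 41.80 × (403.3/891.882)^(3.23550) = 3.20603 g.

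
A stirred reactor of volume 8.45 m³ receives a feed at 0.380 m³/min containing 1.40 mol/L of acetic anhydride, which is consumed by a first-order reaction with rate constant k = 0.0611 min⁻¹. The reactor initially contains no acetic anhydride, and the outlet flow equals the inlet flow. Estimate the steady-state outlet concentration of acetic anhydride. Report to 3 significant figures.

0.594 mol/L

V dC/dt = Q(C_in − C) − k V C.
At steady state: 0 = Q C_in − (Q + kV) C_ss, so C_ss = Q C_in/(Q + kV).
C_ss = 0.380·1.40/(0.380 + 0.0611·8.45) = 0.53200/0.89629 = 0.59355 mol/L.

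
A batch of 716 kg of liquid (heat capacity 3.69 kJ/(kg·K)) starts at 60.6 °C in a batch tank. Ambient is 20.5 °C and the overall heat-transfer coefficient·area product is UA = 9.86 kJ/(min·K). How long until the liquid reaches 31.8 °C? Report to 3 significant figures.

Energy balance: M c_p dT/dt = −UA(T − T_amb).
τ = M c_p/UA = 267.96 min; T_ss = T_amb = 20.500 °C.
T(t) = T_ss + (T₀ − T_ss)e^(−t/τ); set T = 31.8:
t = −τ ln[(T − T_ss)/(T₀ − T_ss)] = −267.96 · ln(0.28180) = 339.39 min.

339 min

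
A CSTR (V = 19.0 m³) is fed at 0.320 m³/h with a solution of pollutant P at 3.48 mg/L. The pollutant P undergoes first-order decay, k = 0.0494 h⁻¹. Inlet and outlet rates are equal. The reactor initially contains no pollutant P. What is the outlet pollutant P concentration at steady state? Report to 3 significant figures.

0.885 mg/L

V dC/dt = Q(C_in − C) − k V C.
Steady state (dC/dt = 0): C_ss = Q C_in/(Q + kV) = C_in/(1 + kV/Q).
C_ss = 0.320·3.48/(0.320 + 0.0494·19.0) = 1.1136/1.2586 = 0.88479 mg/L.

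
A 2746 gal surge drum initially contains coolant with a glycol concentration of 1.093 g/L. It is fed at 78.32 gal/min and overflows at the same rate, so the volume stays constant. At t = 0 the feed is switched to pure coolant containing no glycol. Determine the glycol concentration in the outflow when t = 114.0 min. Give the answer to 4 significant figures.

Transient balance on the dissolved component: V dC/dt = Q(C_in − C).
So dC/dt = (C_in − C)/τ with τ = V/Q = 2746/78.32 = 35.0613 min.
C approaches C_in exponentially: C(t) = C_in + (C₀ − C_in) e^(−t/τ).
C(114.0) = 0 + (1.093 − 0)·e^(−114.0/35.0613) = 0 + (1.09300)·0.0387180 = 0.0423188 g/L.

0.04232 g/L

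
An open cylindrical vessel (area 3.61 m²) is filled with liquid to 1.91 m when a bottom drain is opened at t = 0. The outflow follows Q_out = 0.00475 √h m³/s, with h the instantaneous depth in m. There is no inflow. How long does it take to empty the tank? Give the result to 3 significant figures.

2100 s

A dh/dt = −Q_out = −0.00475 √h.
Separate and integrate: 2(√h − √h₀) = −(0.00475/A) t.
Set h = 0: 2√h₀ = (0.00475/A) t_empty ⇒ t_empty = 2A√h₀/0.00475.
t_empty = 2·3.61·√1.91/0.00475 = 7.2200·1.3820/0.00475 = 2100.7 s.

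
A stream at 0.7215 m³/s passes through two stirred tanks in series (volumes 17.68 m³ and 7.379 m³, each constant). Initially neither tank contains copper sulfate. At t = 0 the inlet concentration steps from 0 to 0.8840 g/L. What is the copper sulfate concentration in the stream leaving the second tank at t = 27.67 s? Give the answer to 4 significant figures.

Each tank obeys Vᵢ dCᵢ/dt = Q(Cᵢ₋₁ − Cᵢ), so τᵢ = Vᵢ/Q.
τ₁ = 17.68/0.7215 = 24.5045 s; τ₂ = 7.379/0.7215 = 10.2273 s.
Tank 1: C₁ = C_in(1 − e^(−t/τ₁)). Tank 2 (τ₁ ≠ τ₂): C₂ = C_in[1 − (τ₁ e^(−t/τ₁) − τ₂ e^(−t/τ₂))/(τ₁ − τ₂)].
At t = 27.67: e^(−t/τ₁) = 0.323298, e^(−t/τ₂) = 0.0668367.
C₂ = 0.8840·[1 − (24.5045·0.323298 − 10.2273·0.0668367)/(14.2772)] = 0.8840·0.492989 = 0.435802 g/L.

0.4358 g/L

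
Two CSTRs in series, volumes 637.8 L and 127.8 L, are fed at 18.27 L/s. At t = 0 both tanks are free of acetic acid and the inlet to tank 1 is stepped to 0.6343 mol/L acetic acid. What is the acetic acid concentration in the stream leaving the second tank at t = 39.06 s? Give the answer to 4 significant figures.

0.3758 mol/L

Each tank obeys Vᵢ dCᵢ/dt = Q(Cᵢ₋₁ − Cᵢ), so τᵢ = Vᵢ/Q.
τ₁ = 637.8/18.27 = 34.9097 s; τ₂ = 127.8/18.27 = 6.99507 s.
Solving the cascade with C₁(0)=C₂(0)=0 gives C₂(t) = C_in[1 − (τ₁ e^(−t/τ₁) − τ₂ e^(−t/τ₂))/(τ₁ − τ₂)].
At t = 39.06: e^(−t/τ₁) = 0.326643, e^(−t/τ₂) = 0.00375777.
C₂ = 0.6343·[1 − (34.9097·0.326643 − 6.99507·0.00375777)/(27.9146)] = 0.6343·0.592446 = 0.375788 mol/L.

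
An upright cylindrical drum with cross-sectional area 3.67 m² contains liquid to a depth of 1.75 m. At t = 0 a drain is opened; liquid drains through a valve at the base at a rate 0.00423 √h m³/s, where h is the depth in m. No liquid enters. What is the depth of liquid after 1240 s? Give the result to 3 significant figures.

A dh/dt = −Q_out = −0.00423 √h.
This is separable: 2 d(√h)/dt = −0.00423/A, so √h = √h₀ − (0.00423/(2A)) t.
√h = √1.75 − 0.00423·1240/(2·3.67) = 1.3229 − 0.71460 = 0.60827.
h = 0.60827² = 0.36999 m.

0.370 m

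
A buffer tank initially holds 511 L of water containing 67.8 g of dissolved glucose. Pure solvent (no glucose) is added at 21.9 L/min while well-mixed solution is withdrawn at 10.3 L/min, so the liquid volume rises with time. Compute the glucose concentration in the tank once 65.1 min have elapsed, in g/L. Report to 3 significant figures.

Total volume: dV/dt = Q_in − Q_out = 11.600 L/min, so V(t) = 511 + 11.600 t and V(65.1) = 1266.2 L.
Species balance (pure solvent in): dm/dt = −Q_out · m/V(t).
Separate: dm/m = −Q_out dt/V(t) ⇒ ln(m/m₀) = −(Q_out/(Q_in−Q_out)) ln(V/V₀).
m = m₀ (V₀/V)^(Q_out/(Q_in−Q_out)) = 67.8 × (511/1266.2)^(0.88793) = 30.292 g.
C = m/V = 30.292/1266.2 = 0.023924 g/L.

0.0239 g/L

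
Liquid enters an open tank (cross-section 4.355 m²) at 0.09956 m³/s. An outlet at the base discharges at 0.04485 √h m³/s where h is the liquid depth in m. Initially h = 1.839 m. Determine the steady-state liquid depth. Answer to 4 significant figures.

4.928 m

Accumulation of liquid (constant cross-section A): A dh/dt = Q_in − 0.04485 √h. At steady state dh/dt = 0:
Q_in = 0.04485 √h_ss ⇒ √h_ss = 0.09956/0.04485 = 2.21984.
h_ss = 2.21984² = 4.92771 m. (Since h₀ = 1.839 m < h_ss, the level will rise toward this value.)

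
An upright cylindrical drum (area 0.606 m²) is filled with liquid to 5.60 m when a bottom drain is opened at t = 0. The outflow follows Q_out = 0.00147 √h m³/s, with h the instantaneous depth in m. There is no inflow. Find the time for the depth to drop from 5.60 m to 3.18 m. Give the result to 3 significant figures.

With no inflow, A dh/dt = −0.00147 √h.
∫ h^(−1/2) dh = −(0.00147/A) ∫ dt, giving 2√h = 2√h₀ − (0.00147/A) t.
t = 2A(√h₀ − √h)/0.00147 = 2·0.606·(√5.60 − √3.18)/0.00147
  = 1.2120 × (2.3664 − 1.7833) / 0.00147 = 480.82 s.

481 s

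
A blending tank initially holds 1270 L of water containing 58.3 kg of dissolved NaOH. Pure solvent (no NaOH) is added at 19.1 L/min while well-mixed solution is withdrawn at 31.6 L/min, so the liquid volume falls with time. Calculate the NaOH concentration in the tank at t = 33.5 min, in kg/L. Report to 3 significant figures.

0.0249 kg/L

Let m(t) be the amount of NaOH. Volume: V(t) = V₀ + (Q_in − Q_out) t = 1270 − 12.500 t; V(33.5) = 851.25 L.
Species balance (pure solvent in): dm/dt = −Q_out · m/V(t).
Separate: dm/m = −Q_out dt/V(t) ⇒ ln(m/m₀) = −(Q_out/(Q_in−Q_out)) ln(V/V₀).
m = m₀ (V₀/V)^(Q_out/(Q_in−Q_out)) = 58.3 × (1270/851.25)^(-2.5280) = 21.205 kg.
C = m/V = 21.205/851.25 = 0.024910 kg/L.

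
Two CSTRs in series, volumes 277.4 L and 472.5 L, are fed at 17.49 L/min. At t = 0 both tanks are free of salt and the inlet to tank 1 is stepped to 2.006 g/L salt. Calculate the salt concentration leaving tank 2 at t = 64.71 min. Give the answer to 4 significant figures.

Each tank obeys Vᵢ dCᵢ/dt = Q(Cᵢ₋₁ − Cᵢ), so τᵢ = Vᵢ/Q.
τ₁ = 277.4/17.49 = 15.8605 min; τ₂ = 472.5/17.49 = 27.0154 min.
Solving the cascade with C₁(0)=C₂(0)=0 gives C₂(t) = C_in[1 − (τ₁ e^(−t/τ₁) − τ₂ e^(−t/τ₂))/(τ₁ − τ₂)].
At t = 64.71: e^(−t/τ₁) = 0.0169083, e^(−t/τ₂) = 0.0911456.
C₂ = 2.006·[1 − (15.8605·0.0169083 − 27.0154·0.0911456)/(-11.1549)] = 2.006·0.803301 = 1.61142 g/L.

1.611 g/L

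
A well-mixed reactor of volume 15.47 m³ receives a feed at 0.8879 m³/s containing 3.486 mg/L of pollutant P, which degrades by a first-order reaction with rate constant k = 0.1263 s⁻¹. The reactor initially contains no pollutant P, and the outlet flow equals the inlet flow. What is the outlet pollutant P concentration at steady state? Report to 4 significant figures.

V dC/dt = Q(C_in − C) − k V C.
Steady state (dC/dt = 0): C_ss = Q C_in/(Q + kV) = C_in/(1 + kV/Q).
C_ss = 0.8879·3.486/(0.8879 + 0.1263·15.47) = 3.09522/2.84176 = 1.08919 mg/L.

1.089 mg/L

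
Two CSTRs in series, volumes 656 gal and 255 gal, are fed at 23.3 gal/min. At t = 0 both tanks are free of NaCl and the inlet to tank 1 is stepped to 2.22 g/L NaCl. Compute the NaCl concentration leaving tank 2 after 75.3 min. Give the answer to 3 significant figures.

1.97 g/L

Time constants: τᵢ = Vᵢ/Q for each well-mixed tank.
τ₁ = 656/23.3 = 28.155 min; τ₂ = 255/23.3 = 10.944 min.
Tank 1: C₁ = C_in(1 − e^(−t/τ₁)). Tank 2 (τ₁ ≠ τ₂): C₂ = C_in[1 − (τ₁ e^(−t/τ₁) − τ₂ e^(−t/τ₂))/(τ₁ − τ₂)].
At t = 75.3: e^(−t/τ₁) = 0.068939, e^(−t/τ₂) = 0.0010278.
C₂ = 2.22·[1 − (28.155·0.068939 − 10.944·0.0010278)/(17.210)] = 2.22·0.88787 = 1.9711 g/L.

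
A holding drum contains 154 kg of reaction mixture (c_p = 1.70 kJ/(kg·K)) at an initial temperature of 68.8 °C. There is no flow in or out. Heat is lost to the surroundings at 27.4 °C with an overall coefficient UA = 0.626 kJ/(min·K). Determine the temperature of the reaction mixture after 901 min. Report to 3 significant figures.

32.2 °C

Lumped-capacitance energy balance: M c_p dT/dt = UA(T_amb − T).
dT/dt = (T_ss − T)/τ with T_ss = T_amb = 27.400 °C, τ = M c_p/UA = 154·1.70/0.626 = 418.21 min.
Integrating: T(t) = T_ss + (T₀ − T_ss) e^(−t/τ).
T(901) = 27.400 + (41.400)·0.11597 = 32.201 °C.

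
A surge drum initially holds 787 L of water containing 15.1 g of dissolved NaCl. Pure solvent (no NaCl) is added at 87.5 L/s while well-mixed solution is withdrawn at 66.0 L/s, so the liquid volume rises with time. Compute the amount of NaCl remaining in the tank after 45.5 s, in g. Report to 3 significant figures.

1.26 g

Total volume: dV/dt = Q_in − Q_out = 21.500 L/s, so V(t) = 787 + 21.500 t and V(45.5) = 1765.2 L.
No NaCl enters, so dm/dt = −Q_out · (m/V).
Separate: dm/m = −Q_out dt/V(t) ⇒ ln(m/m₀) = −(Q_out/(Q_in−Q_out)) ln(V/V₀).
m = m₀ (V₀/V)^(Q_out/(Q_in−Q_out)) = 15.1 × (787/1765.2)^(3.0698) = 1.2648 g.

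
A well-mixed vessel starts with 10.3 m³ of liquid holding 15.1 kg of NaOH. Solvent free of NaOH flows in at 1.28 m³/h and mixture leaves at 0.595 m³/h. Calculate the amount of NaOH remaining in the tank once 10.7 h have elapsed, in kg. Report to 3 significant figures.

9.47 kg

Total volume: dV/dt = Q_in − Q_out = 0.68500 m³/h, so V(t) = 10.3 + 0.68500 t and V(10.7) = 17.630 m³.
Species balance (pure solvent in): dm/dt = −Q_out · m/V(t).
Separate: dm/m = −Q_out dt/V(t) ⇒ ln(m/m₀) = −(Q_out/(Q_in−Q_out)) ln(V/V₀).
m = m₀ (V₀/V)^(Q_out/(Q_in−Q_out)) = 15.1 × (10.3/17.630)^(0.86861) = 9.4676 kg.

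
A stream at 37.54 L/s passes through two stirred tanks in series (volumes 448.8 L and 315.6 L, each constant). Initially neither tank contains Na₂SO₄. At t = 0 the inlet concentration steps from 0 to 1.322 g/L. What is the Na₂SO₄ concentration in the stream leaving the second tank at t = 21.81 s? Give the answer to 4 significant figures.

0.8374 g/L

Time constants: τᵢ = Vᵢ/Q for each well-mixed tank.
τ₁ = 448.8/37.54 = 11.9552 s; τ₂ = 315.6/37.54 = 8.40703 s.
Tank 1: C₁ = C_in(1 − e^(−t/τ₁)). Tank 2 (τ₁ ≠ τ₂): C₂ = C_in[1 − (τ₁ e^(−t/τ₁) − τ₂ e^(−t/τ₂))/(τ₁ − τ₂)].
At t = 21.81: e^(−t/τ₁) = 0.161330, e^(−t/τ₂) = 0.0747014.
C₂ = 1.322·[1 − (11.9552·0.161330 − 8.40703·0.0747014)/(3.54822)] = 1.322·0.633415 = 0.837374 g/L.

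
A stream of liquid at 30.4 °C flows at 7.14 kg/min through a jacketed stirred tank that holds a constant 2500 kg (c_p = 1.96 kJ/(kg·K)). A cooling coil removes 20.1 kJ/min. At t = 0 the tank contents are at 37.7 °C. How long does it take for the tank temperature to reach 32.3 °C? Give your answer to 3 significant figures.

337 min

Unsteady energy balance on the tank contents: M c_p dT/dt = ṁ c_p (T_in − T) − 20.1.
τ = M/ṁ = 350.14 min; T_ss = T_in − Q̇/(ṁ c_p) = 28.964 °C.
T(t) = T_ss + (T₀ − T_ss) e^(−t/τ). Set T = 32.3:
e^(−t/τ) = (32.3 − 28.964)/(37.7 − 28.964) = 0.38189
t = −350.14 · ln(0.38189) = 337.05 min.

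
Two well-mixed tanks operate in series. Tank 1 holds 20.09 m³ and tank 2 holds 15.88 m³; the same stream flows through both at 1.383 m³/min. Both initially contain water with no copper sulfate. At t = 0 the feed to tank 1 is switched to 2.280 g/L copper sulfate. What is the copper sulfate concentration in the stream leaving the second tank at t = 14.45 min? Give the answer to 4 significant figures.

Each tank obeys Vᵢ dCᵢ/dt = Q(Cᵢ₋₁ − Cᵢ), so τᵢ = Vᵢ/Q.
τ₁ = 20.09/1.383 = 14.5264 min; τ₂ = 15.88/1.383 = 11.4823 min.
Tank 1: C₁ = C_in(1 − e^(−t/τ₁)). Tank 2 (τ₁ ≠ τ₂): C₂ = C_in[1 − (τ₁ e^(−t/τ₁) − τ₂ e^(−t/τ₂))/(τ₁ − τ₂)].
At t = 14.45: e^(−t/τ₁) = 0.369819, e^(−t/τ₂) = 0.284091.
C₂ = 2.280·[1 − (14.5264·0.369819 − 11.4823·0.284091)/(3.04411)] = 2.280·0.306817 = 0.699543 g/L.

0.6995 g/L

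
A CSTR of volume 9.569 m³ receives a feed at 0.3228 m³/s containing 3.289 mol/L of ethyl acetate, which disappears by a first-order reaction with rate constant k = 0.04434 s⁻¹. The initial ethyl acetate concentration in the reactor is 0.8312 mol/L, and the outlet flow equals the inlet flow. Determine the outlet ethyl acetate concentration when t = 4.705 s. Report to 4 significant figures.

1.013 mol/L

V dC/dt = Q(C_in − C) − k V C.
This is linear with rate a = Q/V + k = 0.0780739 s⁻¹.
C_ss = Q C_in/(Q + kV) = 1.42110 mol/L; C(t) = C_ss + (C₀ − C_ss) e^(−a t).
C(4.705) = 1.42110 + (-0.589900)·e^(−0.0780739·4.705) = 1.42110 + (-0.589900)·0.692576 = 1.01255 mol/L.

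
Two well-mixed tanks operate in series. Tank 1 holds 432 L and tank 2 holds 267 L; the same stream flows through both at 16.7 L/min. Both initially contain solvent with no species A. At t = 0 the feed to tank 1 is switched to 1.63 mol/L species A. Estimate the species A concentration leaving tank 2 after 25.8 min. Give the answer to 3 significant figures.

Time constants: τᵢ = Vᵢ/Q for each well-mixed tank.
τ₁ = 432/16.7 = 25.868 min; τ₂ = 267/16.7 = 15.988 min.
Solving the cascade with C₁(0)=C₂(0)=0 gives C₂(t) = C_in[1 − (τ₁ e^(−t/τ₁) − τ₂ e^(−t/τ₂))/(τ₁ − τ₂)].
At t = 25.8: e^(−t/τ₁) = 0.36885, e^(−t/τ₂) = 0.19915.
C₂ = 1.63·[1 − (25.868·0.36885 − 15.988·0.19915)/(9.8802)] = 1.63·0.35654 = 0.58116 mol/L.

0.581 mol/L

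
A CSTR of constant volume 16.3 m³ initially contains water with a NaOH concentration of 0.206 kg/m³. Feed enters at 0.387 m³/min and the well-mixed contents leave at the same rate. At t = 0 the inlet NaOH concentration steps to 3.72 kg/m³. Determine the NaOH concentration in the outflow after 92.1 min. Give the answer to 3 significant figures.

3.33 kg/m³

Accumulation = in − out for the solute gives V dC/dt = Q(C_in − C).
Time constant τ = V/Q = 16.3/0.387 = 42.119 min.
C approaches C_in exponentially: C(t) = C_in + (C₀ − C_in) e^(−t/τ).
C(92.1) = 3.72 + (0.206 − 3.72)·e^(−92.1/42.119) = 3.72 + (-3.5140)·0.11229 = 3.3254 kg/m³.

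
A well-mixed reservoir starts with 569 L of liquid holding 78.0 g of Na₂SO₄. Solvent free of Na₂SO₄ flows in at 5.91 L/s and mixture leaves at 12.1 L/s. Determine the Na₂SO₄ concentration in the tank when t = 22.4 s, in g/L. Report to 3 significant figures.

0.105 g/L

Total volume: dV/dt = Q_in − Q_out = -6.1900 L/s, so V(t) = 569 − 6.1900 t and V(22.4) = 430.34 L.
No Na₂SO₄ enters, so dm/dt = −Q_out · (m/V).
dm/m = −Q_out dt/(V₀ − 6.1900 t); integrating gives ln(m/m₀) = −(Q_out/(Q_in−Q_out)) ln(V/V₀).
m = m₀ (V₀/V)^(Q_out/(Q_in−Q_out)) = 78.0 × (569/430.34)^(-1.9548) = 45.184 g.
C = m/V = 45.184/430.34 = 0.10500 g/L.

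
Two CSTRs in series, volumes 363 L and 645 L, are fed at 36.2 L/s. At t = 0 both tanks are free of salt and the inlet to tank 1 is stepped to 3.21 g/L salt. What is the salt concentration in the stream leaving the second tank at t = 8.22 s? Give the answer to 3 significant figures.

0.402 g/L

Species balance on tank i: dCᵢ/dt = (Cᵢ₋₁ − Cᵢ)/τᵢ with τᵢ = Vᵢ/Q.
τ₁ = 363/36.2 = 10.028 s; τ₂ = 645/36.2 = 17.818 s.
Tank 1: C₁ = C_in(1 − e^(−t/τ₁)). Tank 2 (τ₁ ≠ τ₂): C₂ = C_in[1 − (τ₁ e^(−t/τ₁) − τ₂ e^(−t/τ₂))/(τ₁ − τ₂)].
At t = 8.22: e^(−t/τ₁) = 0.44055, e^(−t/τ₂) = 0.63044.
C₂ = 3.21·[1 − (10.028·0.44055 − 17.818·0.63044)/(-7.7901)] = 3.21·0.12513 = 0.40166 g/L.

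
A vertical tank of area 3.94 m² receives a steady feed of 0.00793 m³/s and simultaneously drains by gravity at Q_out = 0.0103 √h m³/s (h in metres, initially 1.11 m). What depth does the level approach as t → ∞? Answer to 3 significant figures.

Mass balance (ρ constant): A dh/dt = Q_in − 0.0103 √h. At steady state dh/dt = 0:
Q_in = 0.0103 √h_ss ⇒ √h_ss = 0.00793/0.0103 = 0.76990.
h_ss = 0.76990² = 0.59275 m. (Since h₀ = 1.11 m > h_ss, the level will fall toward this value.)

0.593 m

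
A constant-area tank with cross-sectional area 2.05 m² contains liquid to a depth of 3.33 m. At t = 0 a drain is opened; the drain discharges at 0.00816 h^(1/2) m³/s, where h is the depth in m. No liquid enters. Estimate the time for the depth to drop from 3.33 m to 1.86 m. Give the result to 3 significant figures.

232 s

A dh/dt = −Q_out = −0.00816 √h.
This is separable: 2 d(√h)/dt = −0.00816/A, so √h = √h₀ − (0.00816/(2A)) t.
t = 2A(√h₀ − √h)/0.00816 = 2·2.05·(√3.33 − √1.86)/0.00816
  = 4.1000 × (1.8248 − 1.3638) / 0.00816 = 231.64 s.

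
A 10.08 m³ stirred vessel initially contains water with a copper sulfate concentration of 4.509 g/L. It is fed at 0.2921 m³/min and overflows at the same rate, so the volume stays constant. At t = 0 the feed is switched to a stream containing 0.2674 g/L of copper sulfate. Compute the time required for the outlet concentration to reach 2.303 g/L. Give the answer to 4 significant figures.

25.33 min

Species balance: V dC/dt = Q(C_in − C) ⇒ τ = V/Q = 34.5087 min.
C(t) = C_in + (C₀ − C_in) e^(−t/τ). Set C = 2.303 and solve for t:
e^(−t/τ) = (C − C_in)/(C₀ − C_in) = (2.303 − 0.2674)/(4.509 − 0.2674) = 0.479913
t = −τ ln(…) = 34.5087 × 0.734150 = 25.3346 min.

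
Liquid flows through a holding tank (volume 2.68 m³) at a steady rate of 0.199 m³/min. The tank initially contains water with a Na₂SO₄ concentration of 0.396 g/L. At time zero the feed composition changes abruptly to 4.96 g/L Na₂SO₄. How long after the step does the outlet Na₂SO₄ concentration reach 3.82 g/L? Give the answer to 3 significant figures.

Species balance: V dC/dt = Q(C_in − C) ⇒ τ = V/Q = 13.467 min.
C(t) = C_in + (C₀ − C_in) e^(−t/τ). Set C = 3.82 and solve for t:
e^(−t/τ) = (C − C_in)/(C₀ − C_in) = (3.82 − 4.96)/(0.396 − 4.96) = 0.24978
t = −τ ln(…) = 13.467 × 1.3872 = 18.682 min.

18.7 min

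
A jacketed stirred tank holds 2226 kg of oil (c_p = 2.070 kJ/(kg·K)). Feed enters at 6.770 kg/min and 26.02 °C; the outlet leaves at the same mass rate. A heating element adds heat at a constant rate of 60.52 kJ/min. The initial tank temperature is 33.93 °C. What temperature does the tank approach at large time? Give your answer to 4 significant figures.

Unsteady energy balance on the tank contents: M c_p dT/dt = ṁ c_p (T_in − T) + 60.52.
At steady state dT/dt = 0 ⇒ T_ss = T_in + Q̇/(ṁ c_p) = 26.02 + 60.52/(6.770·2.070) = 30.3386 °C.

30.34 °C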